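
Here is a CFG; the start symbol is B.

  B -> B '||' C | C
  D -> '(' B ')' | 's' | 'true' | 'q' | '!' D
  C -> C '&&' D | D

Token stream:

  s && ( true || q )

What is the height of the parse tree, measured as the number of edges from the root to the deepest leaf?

[B [C [C [D s]] && [D ( [B [B [C [D true]]] || [C [D q]]] )]]]

7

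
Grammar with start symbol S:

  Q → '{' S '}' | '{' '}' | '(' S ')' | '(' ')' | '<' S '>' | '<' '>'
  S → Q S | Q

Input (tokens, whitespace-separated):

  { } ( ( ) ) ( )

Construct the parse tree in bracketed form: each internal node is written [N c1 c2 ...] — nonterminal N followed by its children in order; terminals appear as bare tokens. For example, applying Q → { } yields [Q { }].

S
Q S
{ } S
{ } Q S
{ } ( S ) S
{ } ( Q ) S
{ } ( ( ) ) S
{ } ( ( ) ) Q
{ } ( ( ) ) ( )

[S [Q { }] [S [Q ( [S [Q ( )]] )] [S [Q ( )]]]]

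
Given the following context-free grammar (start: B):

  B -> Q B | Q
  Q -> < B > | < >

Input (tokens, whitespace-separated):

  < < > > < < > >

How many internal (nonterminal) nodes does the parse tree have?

8

[B [Q < [B [Q < >]] >] [B [Q < [B [Q < >]] >]]]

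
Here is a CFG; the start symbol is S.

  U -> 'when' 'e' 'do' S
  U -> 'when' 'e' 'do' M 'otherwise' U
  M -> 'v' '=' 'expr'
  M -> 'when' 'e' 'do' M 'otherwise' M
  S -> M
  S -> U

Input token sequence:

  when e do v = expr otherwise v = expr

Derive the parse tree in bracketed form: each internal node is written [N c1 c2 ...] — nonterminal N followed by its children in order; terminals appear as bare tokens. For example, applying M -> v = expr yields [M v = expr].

S
M
when e do M otherwise M
when e do v = expr otherwise M
when e do v = expr otherwise v = expr

[S [M when e do [M v = expr] otherwise [M v = expr]]]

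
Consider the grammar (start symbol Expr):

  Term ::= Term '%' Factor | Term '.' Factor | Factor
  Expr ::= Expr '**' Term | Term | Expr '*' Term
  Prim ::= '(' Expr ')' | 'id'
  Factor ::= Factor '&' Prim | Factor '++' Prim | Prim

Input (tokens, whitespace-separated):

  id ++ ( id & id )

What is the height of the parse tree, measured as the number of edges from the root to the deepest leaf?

9

[Expr [Term [Factor [Factor [Prim id]] ++ [Prim ( [Expr [Term [Factor [Factor [Prim id]] & [Prim id]]]] )]]]]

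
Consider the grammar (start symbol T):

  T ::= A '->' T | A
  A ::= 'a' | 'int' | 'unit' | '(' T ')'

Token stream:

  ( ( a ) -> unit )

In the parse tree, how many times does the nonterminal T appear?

4

[T [A ( [T [A ( [T [A a]] )] -> [T [A unit]]] )]]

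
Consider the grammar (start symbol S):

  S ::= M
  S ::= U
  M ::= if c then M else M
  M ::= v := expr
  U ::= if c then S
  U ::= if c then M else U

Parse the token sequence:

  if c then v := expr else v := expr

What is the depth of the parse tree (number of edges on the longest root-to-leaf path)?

[S [M if c then [M v := expr] else [M v := expr]]]

3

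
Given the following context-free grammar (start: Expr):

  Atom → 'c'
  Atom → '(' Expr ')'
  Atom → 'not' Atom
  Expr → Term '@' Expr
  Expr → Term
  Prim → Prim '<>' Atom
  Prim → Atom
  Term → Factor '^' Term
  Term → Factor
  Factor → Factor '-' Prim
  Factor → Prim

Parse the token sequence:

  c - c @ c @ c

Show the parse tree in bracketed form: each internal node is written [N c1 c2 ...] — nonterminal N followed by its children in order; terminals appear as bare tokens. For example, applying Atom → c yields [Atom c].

[Expr [Term [Factor [Factor [Prim [Atom c]]] - [Prim [Atom c]]]] @ [Expr [Term [Factor [Prim [Atom c]]]] @ [Expr [Term [Factor [Prim [Atom c]]]]]]]

Expr
Term @ Expr
Factor @ Expr
Factor - Prim @ Expr
Prim - Prim @ Expr
Atom - Prim @ Expr
c - Prim @ Expr
c - Atom @ Expr
c - c @ Expr
c - c @ Term @ Expr
c - c @ Factor @ Expr
c - c @ Prim @ Expr
c - c @ Atom @ Expr
c - c @ c @ Expr
c - c @ c @ Term
c - c @ c @ Factor
c - c @ c @ Prim
c - c @ c @ Atom
c - c @ c @ c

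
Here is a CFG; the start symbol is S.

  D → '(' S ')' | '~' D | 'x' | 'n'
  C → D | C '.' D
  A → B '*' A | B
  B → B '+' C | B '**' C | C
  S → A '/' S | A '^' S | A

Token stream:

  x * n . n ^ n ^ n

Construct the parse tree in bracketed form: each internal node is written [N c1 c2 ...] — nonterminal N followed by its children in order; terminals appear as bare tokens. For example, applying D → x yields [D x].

S
A ^ S
B * A ^ S
C * A ^ S
D * A ^ S
x * A ^ S
x * B ^ S
x * C ^ S
x * C . D ^ S
x * D . D ^ S
x * n . D ^ S
x * n . n ^ S
x * n . n ^ A ^ S
x * n . n ^ B ^ S
x * n . n ^ C ^ S
x * n . n ^ D ^ S
x * n . n ^ n ^ S
x * n . n ^ n ^ A
x * n . n ^ n ^ B
x * n . n ^ n ^ C
x * n . n ^ n ^ D
x * n . n ^ n ^ n

[S [A [B [C [D x]]] * [A [B [C [C [D n]] . [D n]]]]] ^ [S [A [B [C [D n]]]] ^ [S [A [B [C [D n]]]]]]]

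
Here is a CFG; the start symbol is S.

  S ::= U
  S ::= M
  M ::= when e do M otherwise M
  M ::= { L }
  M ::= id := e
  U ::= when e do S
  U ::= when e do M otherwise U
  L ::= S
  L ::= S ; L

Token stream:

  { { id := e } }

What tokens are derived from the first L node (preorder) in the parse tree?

[S [M { [L [S [M { [L [S [M id := e]]] }]]] }]]

{ id := e }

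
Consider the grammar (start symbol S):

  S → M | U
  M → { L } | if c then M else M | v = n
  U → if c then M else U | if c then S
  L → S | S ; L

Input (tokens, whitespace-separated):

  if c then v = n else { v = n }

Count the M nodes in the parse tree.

4

[S [M if c then [M v = n] else [M { [L [S [M v = n]]] }]]]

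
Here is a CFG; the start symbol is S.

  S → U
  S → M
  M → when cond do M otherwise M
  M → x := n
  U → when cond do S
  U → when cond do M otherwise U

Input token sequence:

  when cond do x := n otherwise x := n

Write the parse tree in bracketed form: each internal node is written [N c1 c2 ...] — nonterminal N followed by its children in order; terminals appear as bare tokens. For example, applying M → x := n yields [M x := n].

[S [M when cond do [M x := n] otherwise [M x := n]]]

S
M
when cond do M otherwise M
when cond do x := n otherwise M
when cond do x := n otherwise x := n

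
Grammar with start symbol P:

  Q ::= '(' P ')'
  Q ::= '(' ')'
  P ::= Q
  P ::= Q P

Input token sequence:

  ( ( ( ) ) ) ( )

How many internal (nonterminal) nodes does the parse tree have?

[P [Q ( [P [Q ( [P [Q ( )]] )]] )] [P [Q ( )]]]

8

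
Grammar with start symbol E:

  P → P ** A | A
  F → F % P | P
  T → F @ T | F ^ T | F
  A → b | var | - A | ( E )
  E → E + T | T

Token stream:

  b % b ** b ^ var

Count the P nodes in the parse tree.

[E [T [F [F [P [A b]]] % [P [P [A b]] ** [A b]]] ^ [T [F [P [A var]]]]]]

4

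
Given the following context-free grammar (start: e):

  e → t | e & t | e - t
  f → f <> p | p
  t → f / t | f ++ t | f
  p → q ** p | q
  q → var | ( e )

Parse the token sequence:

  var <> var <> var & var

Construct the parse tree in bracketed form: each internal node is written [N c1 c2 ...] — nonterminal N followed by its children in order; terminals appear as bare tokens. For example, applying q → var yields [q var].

e
e & t
t & t
f & t
f <> p & t
f <> p <> p & t
p <> p <> p & t
q <> p <> p & t
var <> p <> p & t
var <> q <> p & t
var <> var <> p & t
var <> var <> q & t
var <> var <> var & t
var <> var <> var & f
var <> var <> var & p
var <> var <> var & q
var <> var <> var & var

[e [e [t [f [f [f [p [q var]]] <> [p [q var]]] <> [p [q var]]]]] & [t [f [p [q var]]]]]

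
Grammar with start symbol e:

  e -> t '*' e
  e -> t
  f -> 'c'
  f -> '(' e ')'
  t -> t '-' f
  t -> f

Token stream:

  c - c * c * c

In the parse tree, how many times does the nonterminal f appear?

[e [t [t [f c]] - [f c]] * [e [t [f c]] * [e [t [f c]]]]]

4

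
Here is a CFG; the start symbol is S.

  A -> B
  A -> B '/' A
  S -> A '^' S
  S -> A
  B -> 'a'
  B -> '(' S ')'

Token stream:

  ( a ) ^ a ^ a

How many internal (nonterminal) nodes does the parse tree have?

12

[S [A [B ( [S [A [B a]]] )]] ^ [S [A [B a]] ^ [S [A [B a]]]]]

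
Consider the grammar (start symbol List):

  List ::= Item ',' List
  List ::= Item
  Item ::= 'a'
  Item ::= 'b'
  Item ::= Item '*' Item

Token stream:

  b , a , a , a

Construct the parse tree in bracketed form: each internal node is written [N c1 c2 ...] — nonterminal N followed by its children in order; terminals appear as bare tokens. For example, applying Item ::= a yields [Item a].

[List [Item b] , [List [Item a] , [List [Item a] , [List [Item a]]]]]

List
Item , List
b , List
b , Item , List
b , a , List
b , a , Item , List
b , a , a , List
b , a , a , Item
b , a , a , a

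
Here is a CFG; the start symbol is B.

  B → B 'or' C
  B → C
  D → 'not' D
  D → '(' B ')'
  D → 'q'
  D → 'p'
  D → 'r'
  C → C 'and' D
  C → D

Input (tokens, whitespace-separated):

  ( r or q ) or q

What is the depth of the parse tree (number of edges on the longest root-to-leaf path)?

8

[B [B [C [D ( [B [B [C [D r]]] or [C [D q]]] )]]] or [C [D q]]]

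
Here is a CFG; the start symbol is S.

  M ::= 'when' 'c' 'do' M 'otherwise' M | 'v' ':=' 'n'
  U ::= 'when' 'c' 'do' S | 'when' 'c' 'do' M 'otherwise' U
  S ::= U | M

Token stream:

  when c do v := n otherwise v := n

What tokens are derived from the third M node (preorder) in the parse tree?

v := n

[S [M when c do [M v := n] otherwise [M v := n]]]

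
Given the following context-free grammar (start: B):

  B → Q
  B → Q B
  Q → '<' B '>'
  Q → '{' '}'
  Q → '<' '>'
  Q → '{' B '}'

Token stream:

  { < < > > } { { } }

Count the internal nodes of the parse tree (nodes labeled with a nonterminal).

[B [Q { [B [Q < [B [Q < >]] >]] }] [B [Q { [B [Q { }]] }]]]

10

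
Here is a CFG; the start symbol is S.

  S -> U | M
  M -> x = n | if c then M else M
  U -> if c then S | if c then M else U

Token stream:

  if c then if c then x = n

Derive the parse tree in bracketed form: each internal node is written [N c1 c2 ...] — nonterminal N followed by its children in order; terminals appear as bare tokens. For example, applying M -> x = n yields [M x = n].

S
U
if c then S
if c then U
if c then if c then S
if c then if c then M
if c then if c then x = n

[S [U if c then [S [U if c then [S [M x = n]]]]]]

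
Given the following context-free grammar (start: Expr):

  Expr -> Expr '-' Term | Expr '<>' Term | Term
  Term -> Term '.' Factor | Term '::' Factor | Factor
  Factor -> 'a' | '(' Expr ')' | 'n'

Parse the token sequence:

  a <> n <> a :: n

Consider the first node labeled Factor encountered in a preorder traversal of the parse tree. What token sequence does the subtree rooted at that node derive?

[Expr [Expr [Expr [Term [Factor a]]] <> [Term [Factor n]]] <> [Term [Term [Factor a]] :: [Factor n]]]

a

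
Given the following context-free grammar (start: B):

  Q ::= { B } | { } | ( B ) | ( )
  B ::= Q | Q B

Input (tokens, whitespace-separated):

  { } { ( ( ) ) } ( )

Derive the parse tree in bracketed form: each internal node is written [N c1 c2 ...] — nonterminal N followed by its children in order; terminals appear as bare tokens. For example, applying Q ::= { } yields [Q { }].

[B [Q { }] [B [Q { [B [Q ( [B [Q ( )]] )]] }] [B [Q ( )]]]]

B
Q B
{ } B
{ } Q B
{ } { B } B
{ } { Q } B
{ } { ( B ) } B
{ } { ( Q ) } B
{ } { ( ( ) ) } B
{ } { ( ( ) ) } Q
{ } { ( ( ) ) } ( )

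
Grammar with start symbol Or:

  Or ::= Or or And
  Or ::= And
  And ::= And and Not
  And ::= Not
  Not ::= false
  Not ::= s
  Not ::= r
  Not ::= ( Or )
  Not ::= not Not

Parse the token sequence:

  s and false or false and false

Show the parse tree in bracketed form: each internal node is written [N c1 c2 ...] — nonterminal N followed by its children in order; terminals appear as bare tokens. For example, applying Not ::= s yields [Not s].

Or
Or or And
And or And
And and Not or And
Not and Not or And
s and Not or And
s and false or And
s and false or And and Not
s and false or Not and Not
s and false or false and Not
s and false or false and false

[Or [Or [And [And [Not s]] and [Not false]]] or [And [And [Not false]] and [Not false]]]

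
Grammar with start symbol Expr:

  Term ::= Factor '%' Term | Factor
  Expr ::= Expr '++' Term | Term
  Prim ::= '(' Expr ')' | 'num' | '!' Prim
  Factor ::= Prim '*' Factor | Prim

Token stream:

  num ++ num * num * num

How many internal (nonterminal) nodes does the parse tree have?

[Expr [Expr [Term [Factor [Prim num]]]] ++ [Term [Factor [Prim num] * [Factor [Prim num] * [Factor [Prim num]]]]]]

12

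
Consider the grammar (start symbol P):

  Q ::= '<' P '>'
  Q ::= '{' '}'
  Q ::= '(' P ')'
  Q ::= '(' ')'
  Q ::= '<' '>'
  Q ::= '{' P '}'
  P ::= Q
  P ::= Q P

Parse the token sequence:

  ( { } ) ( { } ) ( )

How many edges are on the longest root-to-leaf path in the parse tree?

[P [Q ( [P [Q { }]] )] [P [Q ( [P [Q { }]] )] [P [Q ( )]]]]

5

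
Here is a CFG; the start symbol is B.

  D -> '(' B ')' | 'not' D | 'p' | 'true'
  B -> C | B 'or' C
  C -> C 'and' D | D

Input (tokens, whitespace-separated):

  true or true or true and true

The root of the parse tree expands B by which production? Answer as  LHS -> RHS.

B -> B 'or' C

[B [B [B [C [D true]]] or [C [D true]]] or [C [C [D true]] and [D true]]]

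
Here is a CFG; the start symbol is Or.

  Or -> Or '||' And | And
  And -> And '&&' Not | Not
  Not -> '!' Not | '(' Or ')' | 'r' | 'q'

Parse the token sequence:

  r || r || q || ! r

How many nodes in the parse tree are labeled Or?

4

[Or [Or [Or [Or [And [Not r]]] || [And [Not r]]] || [And [Not q]]] || [And [Not ! [Not r]]]]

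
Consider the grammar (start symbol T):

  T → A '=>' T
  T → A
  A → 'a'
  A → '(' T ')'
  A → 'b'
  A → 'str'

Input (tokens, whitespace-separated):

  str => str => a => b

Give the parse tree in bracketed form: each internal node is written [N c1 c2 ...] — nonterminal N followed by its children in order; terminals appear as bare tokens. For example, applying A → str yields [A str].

[T [A str] => [T [A str] => [T [A a] => [T [A b]]]]]

T
A => T
str => T
str => A => T
str => str => T
str => str => A => T
str => str => a => T
str => str => a => A
str => str => a => b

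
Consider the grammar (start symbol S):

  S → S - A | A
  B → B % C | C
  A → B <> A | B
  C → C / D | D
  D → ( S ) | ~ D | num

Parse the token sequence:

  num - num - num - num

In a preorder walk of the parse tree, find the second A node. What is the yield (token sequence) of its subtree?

num

[S [S [S [S [A [B [C [D num]]]]] - [A [B [C [D num]]]]] - [A [B [C [D num]]]]] - [A [B [C [D num]]]]]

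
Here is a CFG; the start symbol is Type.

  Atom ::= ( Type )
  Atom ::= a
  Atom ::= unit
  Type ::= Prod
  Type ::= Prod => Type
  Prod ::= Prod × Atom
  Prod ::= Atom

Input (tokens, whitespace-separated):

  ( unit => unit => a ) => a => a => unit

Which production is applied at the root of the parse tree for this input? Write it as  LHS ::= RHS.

[Type [Prod [Atom ( [Type [Prod [Atom unit]] => [Type [Prod [Atom unit]] => [Type [Prod [Atom a]]]]] )]] => [Type [Prod [Atom a]] => [Type [Prod [Atom a]] => [Type [Prod [Atom unit]]]]]]

Type ::= Prod => Type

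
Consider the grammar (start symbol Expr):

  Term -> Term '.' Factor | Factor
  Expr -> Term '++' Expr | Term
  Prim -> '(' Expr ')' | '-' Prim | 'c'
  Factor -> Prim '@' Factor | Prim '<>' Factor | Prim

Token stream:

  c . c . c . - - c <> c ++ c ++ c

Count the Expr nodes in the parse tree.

3

[Expr [Term [Term [Term [Term [Factor [Prim c]]] . [Factor [Prim c]]] . [Factor [Prim c]]] . [Factor [Prim - [Prim - [Prim c]]] <> [Factor [Prim c]]]] ++ [Expr [Term [Factor [Prim c]]] ++ [Expr [Term [Factor [Prim c]]]]]]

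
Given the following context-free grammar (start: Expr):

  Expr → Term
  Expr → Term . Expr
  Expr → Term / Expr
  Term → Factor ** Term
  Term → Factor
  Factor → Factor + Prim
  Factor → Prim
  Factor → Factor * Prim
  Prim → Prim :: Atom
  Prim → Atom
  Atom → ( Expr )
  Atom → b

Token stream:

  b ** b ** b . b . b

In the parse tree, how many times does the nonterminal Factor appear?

[Expr [Term [Factor [Prim [Atom b]]] ** [Term [Factor [Prim [Atom b]]] ** [Term [Factor [Prim [Atom b]]]]]] . [Expr [Term [Factor [Prim [Atom b]]]] . [Expr [Term [Factor [Prim [Atom b]]]]]]]

5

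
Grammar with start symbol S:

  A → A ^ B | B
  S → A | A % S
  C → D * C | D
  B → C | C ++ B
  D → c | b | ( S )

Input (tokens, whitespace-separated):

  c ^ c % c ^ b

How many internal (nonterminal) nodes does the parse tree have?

18

[S [A [A [B [C [D c]]]] ^ [B [C [D c]]]] % [S [A [A [B [C [D c]]]] ^ [B [C [D b]]]]]]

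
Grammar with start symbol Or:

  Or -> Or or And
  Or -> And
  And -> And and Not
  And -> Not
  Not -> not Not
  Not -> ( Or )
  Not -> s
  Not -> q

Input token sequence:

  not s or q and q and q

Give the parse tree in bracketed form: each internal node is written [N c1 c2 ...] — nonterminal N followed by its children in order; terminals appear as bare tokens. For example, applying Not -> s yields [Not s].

[Or [Or [And [Not not [Not s]]]] or [And [And [And [Not q]] and [Not q]] and [Not q]]]

Or
Or or And
And or And
Not or And
not Not or And
not s or And
not s or And and Not
not s or And and Not and Not
not s or Not and Not and Not
not s or q and Not and Not
not s or q and q and Not
not s or q and q and q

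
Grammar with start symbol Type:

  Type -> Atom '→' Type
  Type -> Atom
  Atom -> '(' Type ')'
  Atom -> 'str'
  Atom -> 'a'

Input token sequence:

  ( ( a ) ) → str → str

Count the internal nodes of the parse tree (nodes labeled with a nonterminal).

10

[Type [Atom ( [Type [Atom ( [Type [Atom a]] )]] )] → [Type [Atom str] → [Type [Atom str]]]]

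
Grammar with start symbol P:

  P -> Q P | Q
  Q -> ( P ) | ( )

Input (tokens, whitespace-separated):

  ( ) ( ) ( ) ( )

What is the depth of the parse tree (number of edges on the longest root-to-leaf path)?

[P [Q ( )] [P [Q ( )] [P [Q ( )] [P [Q ( )]]]]]

5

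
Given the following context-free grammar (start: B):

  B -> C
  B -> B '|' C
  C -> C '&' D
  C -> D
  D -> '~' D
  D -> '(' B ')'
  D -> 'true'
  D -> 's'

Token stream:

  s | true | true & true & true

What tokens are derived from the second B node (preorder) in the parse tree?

s | true

[B [B [B [C [D s]]] | [C [D true]]] | [C [C [C [D true]] & [D true]] & [D true]]]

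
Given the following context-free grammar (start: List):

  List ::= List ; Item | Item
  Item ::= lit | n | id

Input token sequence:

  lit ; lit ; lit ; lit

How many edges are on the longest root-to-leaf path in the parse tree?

5

[List [List [List [List [Item lit]] ; [Item lit]] ; [Item lit]] ; [Item lit]]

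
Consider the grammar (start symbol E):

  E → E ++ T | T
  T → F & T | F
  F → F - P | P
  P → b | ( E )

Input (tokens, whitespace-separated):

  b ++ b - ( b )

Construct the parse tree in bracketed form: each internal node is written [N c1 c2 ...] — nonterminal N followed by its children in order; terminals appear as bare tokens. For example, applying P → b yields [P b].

E
E ++ T
T ++ T
F ++ T
P ++ T
b ++ T
b ++ F
b ++ F - P
b ++ P - P
b ++ b - P
b ++ b - ( E )
b ++ b - ( T )
b ++ b - ( F )
b ++ b - ( P )
b ++ b - ( b )

[E [E [T [F [P b]]]] ++ [T [F [F [P b]] - [P ( [E [T [F [P b]]]] )]]]]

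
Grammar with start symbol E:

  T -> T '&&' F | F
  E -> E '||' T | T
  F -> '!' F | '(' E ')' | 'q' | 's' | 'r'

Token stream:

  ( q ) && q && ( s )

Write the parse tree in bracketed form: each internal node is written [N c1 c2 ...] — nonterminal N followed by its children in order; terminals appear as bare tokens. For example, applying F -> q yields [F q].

[E [T [T [T [F ( [E [T [F q]]] )]] && [F q]] && [F ( [E [T [F s]]] )]]]

E
T
T && F
T && F && F
F && F && F
( E ) && F && F
( T ) && F && F
( F ) && F && F
( q ) && F && F
( q ) && q && F
( q ) && q && ( E )
( q ) && q && ( T )
( q ) && q && ( F )
( q ) && q && ( s )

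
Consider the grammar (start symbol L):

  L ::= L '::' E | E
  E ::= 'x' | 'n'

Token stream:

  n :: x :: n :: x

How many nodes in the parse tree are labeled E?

[L [L [L [L [E n]] :: [E x]] :: [E n]] :: [E x]]

4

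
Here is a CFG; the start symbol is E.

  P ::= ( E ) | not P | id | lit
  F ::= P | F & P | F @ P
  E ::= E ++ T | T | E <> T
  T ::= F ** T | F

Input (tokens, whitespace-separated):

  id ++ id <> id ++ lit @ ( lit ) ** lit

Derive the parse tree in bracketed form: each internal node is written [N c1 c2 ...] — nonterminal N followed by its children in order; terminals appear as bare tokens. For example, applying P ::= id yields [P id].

[E [E [E [E [T [F [P id]]]] ++ [T [F [P id]]]] <> [T [F [P id]]]] ++ [T [F [F [P lit]] @ [P ( [E [T [F [P lit]]]] )]] ** [T [F [P lit]]]]]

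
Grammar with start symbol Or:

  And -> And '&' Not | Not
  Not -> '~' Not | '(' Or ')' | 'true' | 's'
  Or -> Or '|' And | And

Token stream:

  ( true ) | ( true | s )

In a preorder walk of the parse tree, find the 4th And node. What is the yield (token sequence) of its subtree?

true

[Or [Or [And [Not ( [Or [And [Not true]]] )]]] | [And [Not ( [Or [Or [And [Not true]]] | [And [Not s]]] )]]]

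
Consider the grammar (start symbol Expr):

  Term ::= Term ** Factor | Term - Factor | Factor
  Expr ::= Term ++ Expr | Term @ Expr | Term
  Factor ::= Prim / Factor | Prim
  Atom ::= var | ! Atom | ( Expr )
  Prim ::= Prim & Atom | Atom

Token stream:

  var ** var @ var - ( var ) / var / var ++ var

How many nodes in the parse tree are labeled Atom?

8

[Expr [Term [Term [Factor [Prim [Atom var]]]] ** [Factor [Prim [Atom var]]]] @ [Expr [Term [Term [Factor [Prim [Atom var]]]] - [Factor [Prim [Atom ( [Expr [Term [Factor [Prim [Atom var]]]]] )]] / [Factor [Prim [Atom var]] / [Factor [Prim [Atom var]]]]]] ++ [Expr [Term [Factor [Prim [Atom var]]]]]]]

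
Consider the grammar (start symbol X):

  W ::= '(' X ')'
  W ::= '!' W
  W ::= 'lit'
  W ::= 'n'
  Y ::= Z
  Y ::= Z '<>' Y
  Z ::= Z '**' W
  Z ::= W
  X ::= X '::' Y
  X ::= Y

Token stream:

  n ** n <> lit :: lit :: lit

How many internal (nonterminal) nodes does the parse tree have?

17

[X [X [X [Y [Z [Z [W n]] ** [W n]] <> [Y [Z [W lit]]]]] :: [Y [Z [W lit]]]] :: [Y [Z [W lit]]]]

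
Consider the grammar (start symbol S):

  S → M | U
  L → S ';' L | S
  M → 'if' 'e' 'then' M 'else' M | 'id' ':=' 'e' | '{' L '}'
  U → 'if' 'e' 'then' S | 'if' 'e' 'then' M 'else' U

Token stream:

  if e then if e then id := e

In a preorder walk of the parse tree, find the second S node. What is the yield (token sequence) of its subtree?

[S [U if e then [S [U if e then [S [M id := e]]]]]]

if e then id := e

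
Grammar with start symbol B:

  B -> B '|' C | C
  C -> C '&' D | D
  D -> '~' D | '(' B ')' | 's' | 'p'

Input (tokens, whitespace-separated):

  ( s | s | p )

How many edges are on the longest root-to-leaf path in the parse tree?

8

[B [C [D ( [B [B [B [C [D s]]] | [C [D s]]] | [C [D p]]] )]]]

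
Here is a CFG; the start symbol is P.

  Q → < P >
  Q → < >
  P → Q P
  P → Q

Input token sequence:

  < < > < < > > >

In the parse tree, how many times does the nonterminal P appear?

[P [Q < [P [Q < >] [P [Q < [P [Q < >]] >]]] >]]

4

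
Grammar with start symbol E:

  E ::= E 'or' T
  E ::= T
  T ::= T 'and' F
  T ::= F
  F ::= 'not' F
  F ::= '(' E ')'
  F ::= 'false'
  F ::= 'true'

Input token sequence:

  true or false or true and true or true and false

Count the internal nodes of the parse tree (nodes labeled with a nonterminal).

[E [E [E [E [T [F true]]] or [T [F false]]] or [T [T [F true]] and [F true]]] or [T [T [F true]] and [F false]]]

16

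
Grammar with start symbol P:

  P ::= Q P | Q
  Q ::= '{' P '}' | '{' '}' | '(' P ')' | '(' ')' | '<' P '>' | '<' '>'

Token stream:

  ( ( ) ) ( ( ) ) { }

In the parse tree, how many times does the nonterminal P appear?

[P [Q ( [P [Q ( )]] )] [P [Q ( [P [Q ( )]] )] [P [Q { }]]]]

5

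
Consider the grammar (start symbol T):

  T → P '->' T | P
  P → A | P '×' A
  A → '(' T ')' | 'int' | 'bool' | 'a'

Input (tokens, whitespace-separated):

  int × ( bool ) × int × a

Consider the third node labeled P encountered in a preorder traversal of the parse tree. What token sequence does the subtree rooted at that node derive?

[T [P [P [P [P [A int]] × [A ( [T [P [A bool]]] )]] × [A int]] × [A a]]]

int × ( bool )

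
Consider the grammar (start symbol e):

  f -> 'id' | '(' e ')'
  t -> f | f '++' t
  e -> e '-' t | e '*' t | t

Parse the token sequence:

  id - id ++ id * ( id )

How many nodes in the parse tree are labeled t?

5

[e [e [e [t [f id]]] - [t [f id] ++ [t [f id]]]] * [t [f ( [e [t [f id]]] )]]]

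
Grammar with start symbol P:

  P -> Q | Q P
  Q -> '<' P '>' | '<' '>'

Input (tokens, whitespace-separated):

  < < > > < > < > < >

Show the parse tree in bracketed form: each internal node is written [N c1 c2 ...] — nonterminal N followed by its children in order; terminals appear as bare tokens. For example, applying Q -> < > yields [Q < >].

[P [Q < [P [Q < >]] >] [P [Q < >] [P [Q < >] [P [Q < >]]]]]

P
Q P
< P > P
< Q > P
< < > > P
< < > > Q P
< < > > < > P
< < > > < > Q P
< < > > < > < > P
< < > > < > < > Q
< < > > < > < > < >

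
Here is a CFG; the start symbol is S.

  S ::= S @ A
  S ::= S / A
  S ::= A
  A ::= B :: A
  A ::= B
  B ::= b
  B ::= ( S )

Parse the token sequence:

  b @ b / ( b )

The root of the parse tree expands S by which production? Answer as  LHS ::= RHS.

S ::= S / A

[S [S [S [A [B b]]] @ [A [B b]]] / [A [B ( [S [A [B b]]] )]]]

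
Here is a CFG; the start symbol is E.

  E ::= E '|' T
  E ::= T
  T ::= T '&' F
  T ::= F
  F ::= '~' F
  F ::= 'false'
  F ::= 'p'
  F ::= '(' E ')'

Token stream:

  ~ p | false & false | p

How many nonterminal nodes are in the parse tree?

[E [E [E [T [F ~ [F p]]]] | [T [T [F false]] & [F false]]] | [T [F p]]]

12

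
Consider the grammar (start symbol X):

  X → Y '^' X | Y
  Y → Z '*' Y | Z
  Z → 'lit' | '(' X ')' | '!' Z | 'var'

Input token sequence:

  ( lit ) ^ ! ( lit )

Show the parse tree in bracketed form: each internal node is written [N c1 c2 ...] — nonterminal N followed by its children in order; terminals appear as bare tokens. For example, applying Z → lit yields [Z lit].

X
Y ^ X
Z ^ X
( X ) ^ X
( Y ) ^ X
( Z ) ^ X
( lit ) ^ X
( lit ) ^ Y
( lit ) ^ Z
( lit ) ^ ! Z
( lit ) ^ ! ( X )
( lit ) ^ ! ( Y )
( lit ) ^ ! ( Z )
( lit ) ^ ! ( lit )

[X [Y [Z ( [X [Y [Z lit]]] )]] ^ [X [Y [Z ! [Z ( [X [Y [Z lit]]] )]]]]]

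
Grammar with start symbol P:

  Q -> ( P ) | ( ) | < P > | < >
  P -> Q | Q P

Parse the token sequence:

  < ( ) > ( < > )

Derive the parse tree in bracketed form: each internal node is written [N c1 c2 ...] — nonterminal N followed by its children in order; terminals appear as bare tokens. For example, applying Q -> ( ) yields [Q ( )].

[P [Q < [P [Q ( )]] >] [P [Q ( [P [Q < >]] )]]]

P
Q P
< P > P
< Q > P
< ( ) > P
< ( ) > Q
< ( ) > ( P )
< ( ) > ( Q )
< ( ) > ( < > )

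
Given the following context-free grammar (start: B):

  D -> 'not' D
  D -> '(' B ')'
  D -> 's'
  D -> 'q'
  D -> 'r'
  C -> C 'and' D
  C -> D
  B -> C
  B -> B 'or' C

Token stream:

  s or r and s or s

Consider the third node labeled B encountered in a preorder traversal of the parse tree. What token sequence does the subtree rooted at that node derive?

[B [B [B [C [D s]]] or [C [C [D r]] and [D s]]] or [C [D s]]]

s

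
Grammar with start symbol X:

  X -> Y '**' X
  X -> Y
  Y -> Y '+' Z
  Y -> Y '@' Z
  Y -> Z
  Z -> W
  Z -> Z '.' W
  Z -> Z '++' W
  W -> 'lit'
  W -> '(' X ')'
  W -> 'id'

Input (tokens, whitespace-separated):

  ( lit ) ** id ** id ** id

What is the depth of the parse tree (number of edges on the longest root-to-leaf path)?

8

[X [Y [Z [W ( [X [Y [Z [W lit]]]] )]]] ** [X [Y [Z [W id]]] ** [X [Y [Z [W id]]] ** [X [Y [Z [W id]]]]]]]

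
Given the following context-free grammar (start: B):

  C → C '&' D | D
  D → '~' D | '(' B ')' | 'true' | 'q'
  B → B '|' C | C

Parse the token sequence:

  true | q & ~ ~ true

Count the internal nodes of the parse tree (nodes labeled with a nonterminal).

10

[B [B [C [D true]]] | [C [C [D q]] & [D ~ [D ~ [D true]]]]]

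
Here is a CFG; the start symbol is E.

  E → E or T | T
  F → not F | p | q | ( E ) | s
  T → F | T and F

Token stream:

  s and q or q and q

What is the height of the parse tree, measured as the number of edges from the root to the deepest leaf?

[E [E [T [T [F s]] and [F q]]] or [T [T [F q]] and [F q]]]

5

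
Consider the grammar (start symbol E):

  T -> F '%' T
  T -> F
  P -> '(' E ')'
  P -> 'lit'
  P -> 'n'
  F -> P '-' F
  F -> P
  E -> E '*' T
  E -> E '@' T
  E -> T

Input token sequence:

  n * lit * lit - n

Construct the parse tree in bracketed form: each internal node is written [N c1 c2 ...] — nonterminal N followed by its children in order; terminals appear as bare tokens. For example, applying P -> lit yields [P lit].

[E [E [E [T [F [P n]]]] * [T [F [P lit]]]] * [T [F [P lit] - [F [P n]]]]]

E
E * T
E * T * T
T * T * T
F * T * T
P * T * T
n * T * T
n * F * T
n * P * T
n * lit * T
n * lit * F
n * lit * P - F
n * lit * lit - F
n * lit * lit - P
n * lit * lit - n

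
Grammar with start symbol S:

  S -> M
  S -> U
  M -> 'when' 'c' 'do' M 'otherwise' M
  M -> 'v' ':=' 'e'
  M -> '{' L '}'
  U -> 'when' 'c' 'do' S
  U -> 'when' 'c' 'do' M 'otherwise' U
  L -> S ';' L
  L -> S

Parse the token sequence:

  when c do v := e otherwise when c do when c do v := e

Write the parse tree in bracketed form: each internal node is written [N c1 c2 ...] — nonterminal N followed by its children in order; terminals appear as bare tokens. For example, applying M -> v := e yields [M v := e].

[S [U when c do [M v := e] otherwise [U when c do [S [U when c do [S [M v := e]]]]]]]

S
U
when c do M otherwise U
when c do v := e otherwise U
when c do v := e otherwise when c do S
when c do v := e otherwise when c do U
when c do v := e otherwise when c do when c do S
when c do v := e otherwise when c do when c do M
when c do v := e otherwise when c do when c do v := e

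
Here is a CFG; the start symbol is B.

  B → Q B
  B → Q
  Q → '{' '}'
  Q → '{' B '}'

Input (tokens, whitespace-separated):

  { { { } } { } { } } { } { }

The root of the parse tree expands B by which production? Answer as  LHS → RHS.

[B [Q { [B [Q { [B [Q { }]] }] [B [Q { }] [B [Q { }]]]] }] [B [Q { }] [B [Q { }]]]]

B → Q B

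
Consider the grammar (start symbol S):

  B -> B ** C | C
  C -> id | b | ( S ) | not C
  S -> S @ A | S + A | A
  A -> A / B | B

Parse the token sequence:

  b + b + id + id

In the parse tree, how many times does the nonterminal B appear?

[S [S [S [S [A [B [C b]]]] + [A [B [C b]]]] + [A [B [C id]]]] + [A [B [C id]]]]

4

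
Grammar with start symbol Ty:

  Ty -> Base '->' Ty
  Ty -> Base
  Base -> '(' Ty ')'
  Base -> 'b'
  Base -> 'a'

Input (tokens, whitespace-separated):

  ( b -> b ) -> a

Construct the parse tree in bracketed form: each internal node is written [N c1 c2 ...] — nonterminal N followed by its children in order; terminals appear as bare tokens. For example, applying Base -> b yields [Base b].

[Ty [Base ( [Ty [Base b] -> [Ty [Base b]]] )] -> [Ty [Base a]]]

Ty
Base -> Ty
( Ty ) -> Ty
( Base -> Ty ) -> Ty
( b -> Ty ) -> Ty
( b -> Base ) -> Ty
( b -> b ) -> Ty
( b -> b ) -> Base
( b -> b ) -> a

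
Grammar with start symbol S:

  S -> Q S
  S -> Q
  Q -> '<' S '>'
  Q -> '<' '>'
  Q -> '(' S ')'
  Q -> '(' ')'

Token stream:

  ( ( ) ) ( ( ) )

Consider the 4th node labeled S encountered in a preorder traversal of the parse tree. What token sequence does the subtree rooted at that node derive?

( )

[S [Q ( [S [Q ( )]] )] [S [Q ( [S [Q ( )]] )]]]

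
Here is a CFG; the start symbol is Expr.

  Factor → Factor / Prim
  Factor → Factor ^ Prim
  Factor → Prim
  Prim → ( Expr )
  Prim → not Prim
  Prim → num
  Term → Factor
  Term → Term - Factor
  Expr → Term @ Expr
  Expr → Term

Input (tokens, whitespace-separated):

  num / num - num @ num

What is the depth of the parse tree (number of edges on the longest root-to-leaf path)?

[Expr [Term [Term [Factor [Factor [Prim num]] / [Prim num]]] - [Factor [Prim num]]] @ [Expr [Term [Factor [Prim num]]]]]

6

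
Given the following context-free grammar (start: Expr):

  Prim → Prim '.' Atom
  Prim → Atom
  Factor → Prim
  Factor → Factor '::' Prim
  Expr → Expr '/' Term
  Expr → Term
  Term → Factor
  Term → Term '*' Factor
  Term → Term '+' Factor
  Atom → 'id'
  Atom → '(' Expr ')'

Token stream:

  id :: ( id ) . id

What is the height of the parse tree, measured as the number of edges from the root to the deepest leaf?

[Expr [Term [Factor [Factor [Prim [Atom id]]] :: [Prim [Prim [Atom ( [Expr [Term [Factor [Prim [Atom id]]]]] )]] . [Atom id]]]]]

11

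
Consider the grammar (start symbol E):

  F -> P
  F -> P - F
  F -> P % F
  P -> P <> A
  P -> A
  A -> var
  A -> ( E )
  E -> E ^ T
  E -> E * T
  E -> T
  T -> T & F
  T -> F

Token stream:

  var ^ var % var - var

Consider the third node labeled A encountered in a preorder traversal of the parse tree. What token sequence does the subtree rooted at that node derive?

var

[E [E [T [F [P [A var]]]]] ^ [T [F [P [A var]] % [F [P [A var]] - [F [P [A var]]]]]]]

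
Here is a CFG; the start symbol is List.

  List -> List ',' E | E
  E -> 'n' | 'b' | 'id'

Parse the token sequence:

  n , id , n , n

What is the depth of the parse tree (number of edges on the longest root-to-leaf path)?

[List [List [List [List [E n]] , [E id]] , [E n]] , [E n]]

5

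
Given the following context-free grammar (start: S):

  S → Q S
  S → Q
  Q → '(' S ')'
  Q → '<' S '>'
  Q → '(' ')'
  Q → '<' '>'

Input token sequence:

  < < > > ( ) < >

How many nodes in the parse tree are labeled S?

4

[S [Q < [S [Q < >]] >] [S [Q ( )] [S [Q < >]]]]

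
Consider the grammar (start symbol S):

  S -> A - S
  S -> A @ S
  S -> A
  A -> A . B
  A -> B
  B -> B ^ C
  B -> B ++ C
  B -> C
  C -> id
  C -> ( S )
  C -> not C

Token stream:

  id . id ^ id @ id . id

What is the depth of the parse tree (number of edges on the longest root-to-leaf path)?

6

[S [A [A [B [C id]]] . [B [B [C id]] ^ [C id]]] @ [S [A [A [B [C id]]] . [B [C id]]]]]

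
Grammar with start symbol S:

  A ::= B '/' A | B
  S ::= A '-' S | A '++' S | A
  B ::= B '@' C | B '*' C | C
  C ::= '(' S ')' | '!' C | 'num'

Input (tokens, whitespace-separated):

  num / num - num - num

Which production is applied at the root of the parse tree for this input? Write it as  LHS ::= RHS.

S ::= A '-' S

[S [A [B [C num]] / [A [B [C num]]]] - [S [A [B [C num]]] - [S [A [B [C num]]]]]]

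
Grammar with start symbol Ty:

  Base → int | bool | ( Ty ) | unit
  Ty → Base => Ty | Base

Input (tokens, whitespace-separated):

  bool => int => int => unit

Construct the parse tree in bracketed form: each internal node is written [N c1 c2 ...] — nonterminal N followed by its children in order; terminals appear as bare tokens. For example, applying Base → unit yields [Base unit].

Ty
Base => Ty
bool => Ty
bool => Base => Ty
bool => int => Ty
bool => int => Base => Ty
bool => int => int => Ty
bool => int => int => Base
bool => int => int => unit

[Ty [Base bool] => [Ty [Base int] => [Ty [Base int] => [Ty [Base unit]]]]]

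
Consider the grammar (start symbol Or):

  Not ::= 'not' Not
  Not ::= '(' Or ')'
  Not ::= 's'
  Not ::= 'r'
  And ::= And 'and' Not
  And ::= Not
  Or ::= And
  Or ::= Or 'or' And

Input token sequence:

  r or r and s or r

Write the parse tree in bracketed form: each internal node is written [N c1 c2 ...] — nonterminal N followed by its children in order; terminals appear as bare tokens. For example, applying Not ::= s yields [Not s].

Or
Or or And
Or or And or And
And or And or And
Not or And or And
r or And or And
r or And and Not or And
r or Not and Not or And
r or r and Not or And
r or r and s or And
r or r and s or Not
r or r and s or r

[Or [Or [Or [And [Not r]]] or [And [And [Not r]] and [Not s]]] or [And [Not r]]]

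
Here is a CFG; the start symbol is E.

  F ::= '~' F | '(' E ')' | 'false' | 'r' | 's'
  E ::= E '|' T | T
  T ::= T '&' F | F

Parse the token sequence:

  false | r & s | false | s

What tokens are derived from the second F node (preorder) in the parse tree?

r

[E [E [E [E [T [F false]]] | [T [T [F r]] & [F s]]] | [T [F false]]] | [T [F s]]]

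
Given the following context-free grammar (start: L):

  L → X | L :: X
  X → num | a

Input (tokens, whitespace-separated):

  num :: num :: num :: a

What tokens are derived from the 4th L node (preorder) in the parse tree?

[L [L [L [L [X num]] :: [X num]] :: [X num]] :: [X a]]

num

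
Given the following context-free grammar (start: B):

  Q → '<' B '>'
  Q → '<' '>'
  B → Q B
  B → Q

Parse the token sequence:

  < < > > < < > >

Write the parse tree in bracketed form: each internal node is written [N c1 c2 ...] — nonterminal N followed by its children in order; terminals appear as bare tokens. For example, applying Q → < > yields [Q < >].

[B [Q < [B [Q < >]] >] [B [Q < [B [Q < >]] >]]]

B
Q B
< B > B
< Q > B
< < > > B
< < > > Q
< < > > < B >
< < > > < Q >
< < > > < < > >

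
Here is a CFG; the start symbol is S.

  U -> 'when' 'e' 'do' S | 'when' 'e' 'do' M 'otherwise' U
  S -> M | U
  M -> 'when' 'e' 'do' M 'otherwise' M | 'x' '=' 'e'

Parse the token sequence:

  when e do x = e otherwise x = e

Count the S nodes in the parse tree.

[S [M when e do [M x = e] otherwise [M x = e]]]

1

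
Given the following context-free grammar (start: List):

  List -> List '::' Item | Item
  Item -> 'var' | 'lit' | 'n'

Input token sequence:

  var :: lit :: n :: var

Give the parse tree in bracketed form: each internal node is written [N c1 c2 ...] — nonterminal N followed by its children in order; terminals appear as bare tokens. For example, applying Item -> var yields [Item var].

[List [List [List [List [Item var]] :: [Item lit]] :: [Item n]] :: [Item var]]

List
List :: Item
List :: Item :: Item
List :: Item :: Item :: Item
Item :: Item :: Item :: Item
var :: Item :: Item :: Item
var :: lit :: Item :: Item
var :: lit :: n :: Item
var :: lit :: n :: var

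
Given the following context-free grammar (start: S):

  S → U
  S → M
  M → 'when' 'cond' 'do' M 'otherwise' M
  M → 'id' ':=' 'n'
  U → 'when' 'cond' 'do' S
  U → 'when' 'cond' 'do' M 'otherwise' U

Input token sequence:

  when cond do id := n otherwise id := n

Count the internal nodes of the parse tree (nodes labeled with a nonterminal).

[S [M when cond do [M id := n] otherwise [M id := n]]]

4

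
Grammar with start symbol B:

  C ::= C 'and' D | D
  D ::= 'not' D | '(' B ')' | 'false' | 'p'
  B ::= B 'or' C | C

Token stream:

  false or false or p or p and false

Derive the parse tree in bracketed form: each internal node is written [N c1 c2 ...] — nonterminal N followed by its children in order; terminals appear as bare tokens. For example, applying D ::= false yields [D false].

B
B or C
B or C or C
B or C or C or C
C or C or C or C
D or C or C or C
false or C or C or C
false or D or C or C
false or false or C or C
false or false or D or C
false or false or p or C
false or false or p or C and D
false or false or p or D and D
false or false or p or p and D
false or false or p or p and false

[B [B [B [B [C [D false]]] or [C [D false]]] or [C [D p]]] or [C [C [D p]] and [D false]]]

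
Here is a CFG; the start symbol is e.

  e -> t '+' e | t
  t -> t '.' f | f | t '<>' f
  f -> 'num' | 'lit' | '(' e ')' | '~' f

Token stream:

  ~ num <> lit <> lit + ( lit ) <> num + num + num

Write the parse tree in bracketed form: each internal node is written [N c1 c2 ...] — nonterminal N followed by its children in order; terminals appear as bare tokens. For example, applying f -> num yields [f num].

e
t + e
t <> f + e
t <> f <> f + e
f <> f <> f + e
~ f <> f <> f + e
~ num <> f <> f + e
~ num <> lit <> f + e
~ num <> lit <> lit + e
~ num <> lit <> lit + t + e
~ num <> lit <> lit + t <> f + e
~ num <> lit <> lit + f <> f + e
~ num <> lit <> lit + ( e ) <> f + e
~ num <> lit <> lit + ( t ) <> f + e
~ num <> lit <> lit + ( f ) <> f + e
~ num <> lit <> lit + ( lit ) <> f + e
~ num <> lit <> lit + ( lit ) <> num + e
~ num <> lit <> lit + ( lit ) <> num + t + e
~ num <> lit <> lit + ( lit ) <> num + f + e
~ num <> lit <> lit + ( lit ) <> num + num + e
~ num <> lit <> lit + ( lit ) <> num + num + t
~ num <> lit <> lit + ( lit ) <> num + num + f
~ num <> lit <> lit + ( lit ) <> num + num + num

[e [t [t [t [f ~ [f num]]] <> [f lit]] <> [f lit]] + [e [t [t [f ( [e [t [f lit]]] )]] <> [f num]] + [e [t [f num]] + [e [t [f num]]]]]]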